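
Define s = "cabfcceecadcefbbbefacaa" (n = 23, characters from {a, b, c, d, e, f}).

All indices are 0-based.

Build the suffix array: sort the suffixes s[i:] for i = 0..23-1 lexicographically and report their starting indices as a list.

rank | idx | suffix
   0 |  22 | a
   1 |  21 | aa
   2 |   1 | abfcceecadcefbbbefacaa
   3 |  19 | acaa
   4 |   9 | adcefbbbefacaa
   5 |  14 | bbbefacaa
   6 |  15 | bbefacaa
   7 |  16 | befacaa
   8 |   2 | bfcceecadcefbbbefacaa
   9 |  20 | caa
  10 |   0 | cabfcceecadcefbbbefacaa
  11 |   8 | cadcefbbbefacaa
  12 |   4 | cceecadcefbbbefacaa
  13 |   5 | ceecadcefbbbefacaa
  14 |  11 | cefbbbefacaa
  15 |  10 | dcefbbbefacaa
  16 |   7 | ecadcefbbbefacaa
  17 |   6 | eecadcefbbbefacaa
  18 |  17 | efacaa
  19 |  12 | efbbbefacaa
  20 |  18 | facaa
  21 |  13 | fbbbefacaa
  22 |   3 | fcceecadcefbbbefacaa

[22, 21, 1, 19, 9, 14, 15, 16, 2, 20, 0, 8, 4, 5, 11, 10, 7, 6, 17, 12, 18, 13, 3]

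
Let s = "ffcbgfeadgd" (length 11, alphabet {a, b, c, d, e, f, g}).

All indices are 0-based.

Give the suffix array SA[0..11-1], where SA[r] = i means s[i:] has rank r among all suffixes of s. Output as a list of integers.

rank→(start, suffix):
  0 → (7, 'adgd')
  1 → (3, 'bgfeadgd')
  2 → (2, 'cbgfeadgd')
  3 → (10, 'd')
  4 → (8, 'dgd')
  5 → (6, 'eadgd')
  6 → (1, 'fcbgfeadgd')
  7 → (5, 'feadgd')
  8 → (0, 'ffcbgfeadgd')
  9 → (9, 'gd')
  10 → (4, 'gfeadgd')

[7, 3, 2, 10, 8, 6, 1, 5, 0, 9, 4]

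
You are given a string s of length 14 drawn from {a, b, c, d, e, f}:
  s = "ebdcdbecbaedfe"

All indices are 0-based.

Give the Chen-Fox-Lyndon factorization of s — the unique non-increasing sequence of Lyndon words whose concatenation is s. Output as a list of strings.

emit factor 1: 'e' (i=0, period=1)
emit factor 2: 'bdcdbec' (i=1, period=7)
emit factor 3: 'b' (i=8, period=1)
emit factor 4: 'aedfe' (i=9, period=5)

["e", "bdcdbec", "b", "aedfe"]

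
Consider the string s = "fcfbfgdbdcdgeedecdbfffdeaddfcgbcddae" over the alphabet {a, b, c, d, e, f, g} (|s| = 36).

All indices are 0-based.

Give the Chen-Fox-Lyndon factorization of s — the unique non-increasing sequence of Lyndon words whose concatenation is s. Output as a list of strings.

emit factor 1: 'f' (i=0, period=1)
emit factor 2: 'cf' (i=1, period=2)
emit factor 3: 'bfgd' (i=3, period=4)
emit factor 4: 'bdcdgeedecdbfffde' (i=7, period=17)
emit factor 5: 'addfcgbcddae' (i=24, period=12)

["f", "cf", "bfgd", "bdcdgeedecdbfffde", "addfcgbcddae"]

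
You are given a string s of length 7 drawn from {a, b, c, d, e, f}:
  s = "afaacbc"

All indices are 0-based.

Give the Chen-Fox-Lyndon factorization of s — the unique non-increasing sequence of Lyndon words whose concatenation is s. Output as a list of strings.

["af", "aacbc"]

emit factor 1: 'af' (i=0, period=2)
emit factor 2: 'aacbc' (i=2, period=5)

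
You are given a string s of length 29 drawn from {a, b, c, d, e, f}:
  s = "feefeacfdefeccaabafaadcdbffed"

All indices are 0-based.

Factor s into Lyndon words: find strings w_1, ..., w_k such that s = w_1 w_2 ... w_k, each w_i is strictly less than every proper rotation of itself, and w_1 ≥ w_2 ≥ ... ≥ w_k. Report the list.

emit factor 1: 'f' (i=0, period=1)
emit factor 2: 'eef' (i=1, period=3)
emit factor 3: 'e' (i=4, period=1)
emit factor 4: 'acfdefecc' (i=5, period=9)
emit factor 5: 'aabafaadcdbffed' (i=14, period=15)

["f", "eef", "e", "acfdefecc", "aabafaadcdbffed"]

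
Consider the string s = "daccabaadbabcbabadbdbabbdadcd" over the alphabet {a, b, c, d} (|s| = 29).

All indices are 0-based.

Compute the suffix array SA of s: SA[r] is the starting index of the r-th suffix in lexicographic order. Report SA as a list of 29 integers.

rank | idx | suffix
   0 |   6 | aadbabcbabadbdbabbdadcd
   1 |   4 | abaadbabcbabadbdbabbdadcd
   2 |  14 | abadbdbabbdadcd
   3 |  21 | abbdadcd
   4 |  10 | abcbabadbdbabbdadcd
   5 |   1 | accabaadbabcbabadbdbabbdadcd
   6 |   7 | adbabcbabadbdbabbdadcd
   7 |  16 | adbdbabbdadcd
   8 |  25 | adcd
   9 |   5 | baadbabcbabadbdbabbdadcd
  10 |  13 | babadbdbabbdadcd
  11 |  20 | babbdadcd
  12 |   9 | babcbabadbdbabbdadcd
  13 |  15 | badbdbabbdadcd
  14 |  22 | bbdadcd
  15 |  11 | bcbabadbdbabbdadcd
  16 |  23 | bdadcd
  17 |  18 | bdbabbdadcd
  18 |   3 | cabaadbabcbabadbdbabbdadcd
  19 |  12 | cbabadbdbabbdadcd
  20 |   2 | ccabaadbabcbabadbdbabbdadcd
  21 |  27 | cd
  22 |  28 | d
  23 |   0 | daccabaadbabcbabadbdbabbdadcd
  24 |  24 | dadcd
  25 |  19 | dbabbdadcd
  26 |   8 | dbabcbabadbdbabbdadcd
  27 |  17 | dbdbabbdadcd
  28 |  26 | dcd

[6, 4, 14, 21, 10, 1, 7, 16, 25, 5, 13, 20, 9, 15, 22, 11, 23, 18, 3, 12, 2, 27, 28, 0, 24, 19, 8, 17, 26]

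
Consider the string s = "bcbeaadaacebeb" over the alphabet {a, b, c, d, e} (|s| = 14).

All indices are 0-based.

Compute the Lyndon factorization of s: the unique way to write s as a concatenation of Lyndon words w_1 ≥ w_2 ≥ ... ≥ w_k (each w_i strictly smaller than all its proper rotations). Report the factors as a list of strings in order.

["bcbe", "aad", "aacebeb"]

emit factor 1: 'bcbe' (i=0, period=4)
emit factor 2: 'aad' (i=4, period=3)
emit factor 3: 'aacebeb' (i=7, period=7)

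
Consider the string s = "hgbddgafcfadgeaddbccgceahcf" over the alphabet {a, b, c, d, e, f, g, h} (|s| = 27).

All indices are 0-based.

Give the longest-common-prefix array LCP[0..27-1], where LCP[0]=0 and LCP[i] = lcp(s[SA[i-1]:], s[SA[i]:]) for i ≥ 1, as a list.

sorted suffixes:
  #0 SA[0]=14  'addbccgceahcf'
  #1 SA[1]=10  'adgeaddbccgceahcf'
  #2 SA[2]=6  'afcfadgeaddbccgceahcf'
  #3 SA[3]=23  'ahcf'
  #4 SA[4]=17  'bccgceahcf'
  #5 SA[5]=2  'bddgafcfadgeaddbccgceahcf'
  #6 SA[6]=18  'ccgceahcf'
  #7 SA[7]=21  'ceahcf'
  #8 SA[8]=25  'cf'
  #9 SA[9]=8  'cfadgeaddbccgceahcf'
  #10 SA[10]=19  'cgceahcf'
  #11 SA[11]=16  'dbccgceahcf'
  #12 SA[12]=15  'ddbccgceahcf'
  #13 SA[13]=3  'ddgafcfadgeaddbccgceahcf'
  #14 SA[14]=4  'dgafcfadgeaddbccgceahcf'
  #15 SA[15]=11  'dgeaddbccgceahcf'
  #16 SA[16]=13  'eaddbccgceahcf'
  #17 SA[17]=22  'eahcf'
  #18 SA[18]=26  'f'
  #19 SA[19]=9  'fadgeaddbccgceahcf'
  #20 SA[20]=7  'fcfadgeaddbccgceahcf'
  #21 SA[21]=5  'gafcfadgeaddbccgceahcf'
  #22 SA[22]=1  'gbddgafcfadgeaddbccgceahcf'
  #23 SA[23]=20  'gceahcf'
  #24 SA[24]=12  'geaddbccgceahcf'
  #25 SA[25]=24  'hcf'
  #26 SA[26]=0  'hgbddgafcfadgeaddbccgceahcf'

SA = [14, 10, 6, 23, 17, 2, 18, 21, 25, 8, 19, 16, 15, 3, 4, 11, 13, 22, 26, 9, 7, 5, 1, 20, 12, 24, 0]
rank  pair      lcp
   1  s[14:],s[10:]  2  'ad'
   2  s[10:],s[6:]  1  'a'
   3  s[6:],s[23:]  1  'a'
   4  s[23:],s[17:]  0  ''
   5  s[17:],s[2:]  1  'b'
   6  s[2:],s[18:]  0  ''
   7  s[18:],s[21:]  1  'c'
   8  s[21:],s[25:]  1  'c'
   9  s[25:],s[8:]  2  'cf'
  10  s[8:],s[19:]  1  'c'
  11  s[19:],s[16:]  0  ''
  12  s[16:],s[15:]  1  'd'
  13  s[15:],s[3:]  2  'dd'
  14  s[3:],s[4:]  1  'd'
  15  s[4:],s[11:]  2  'dg'
  16  s[11:],s[13:]  0  ''
  17  s[13:],s[22:]  2  'ea'
  18  s[22:],s[26:]  0  ''
  19  s[26:],s[9:]  1  'f'
  20  s[9:],s[7:]  1  'f'
  21  s[7:],s[5:]  0  ''
  22  s[5:],s[1:]  1  'g'
  23  s[1:],s[20:]  1  'g'
  24  s[20:],s[12:]  1  'g'
  25  s[12:],s[24:]  0  ''
  26  s[24:],s[0:]  1  'h'

[0, 2, 1, 1, 0, 1, 0, 1, 1, 2, 1, 0, 1, 2, 1, 2, 0, 2, 0, 1, 1, 0, 1, 1, 1, 0, 1]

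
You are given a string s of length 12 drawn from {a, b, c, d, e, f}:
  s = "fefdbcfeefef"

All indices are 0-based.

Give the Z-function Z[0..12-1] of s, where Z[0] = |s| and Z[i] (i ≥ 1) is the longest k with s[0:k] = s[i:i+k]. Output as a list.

[12, 0, 1, 0, 0, 0, 2, 0, 0, 3, 0, 1]

Z[0]=12
i=1: outside box; Z[1]=0
i=2: outside box; Z[2]=1 grow→box=[2,3)
i=3: outside box; Z[3]=0
i=4: outside box; Z[4]=0
i=5: outside box; Z[5]=0
i=6: outside box; Z[6]=2 grow→box=[6,8)
i=7: min(r-i=1, Z[1]=0)=0; Z[7]=0
i=8: outside box; Z[8]=0
i=9: outside box; Z[9]=3 grow→box=[9,12)
i=10: min(r-i=2, Z[1]=0)=0; Z[10]=0
i=11: min(r-i=1, Z[2]=1)=1; Z[11]=1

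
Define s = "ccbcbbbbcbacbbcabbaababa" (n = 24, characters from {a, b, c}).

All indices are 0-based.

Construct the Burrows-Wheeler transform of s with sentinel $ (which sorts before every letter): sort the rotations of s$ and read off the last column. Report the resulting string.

abbbacbabacacbcbbbcbbbac$

rank  rotation                   last
    0  $ccbcbbbbcbacbbcabbaababa  a
    1  a$ccbcbbbbcbacbbcabbaabab  b
    2  aababa$ccbcbbbbcbacbbcabb  b
    3  aba$ccbcbbbbcbacbbcabbaab  b
    4  ababa$ccbcbbbbcbacbbcabba  a
    5  abbaababa$ccbcbbbbcbacbbc  c
    6  acbbcabbaababa$ccbcbbbbcb  b
    7  ba$ccbcbbbbcbacbbcabbaaba  a
    8  baababa$ccbcbbbbcbacbbcab  b
    9  baba$ccbcbbbbcbacbbcabbaa  a
   10  bacbbcabbaababa$ccbcbbbbc  c
   11  bbaababa$ccbcbbbbcbacbbca  a
   12  bbbbcbacbbcabbaababa$ccbc  c
   13  bbbcbacbbcabbaababa$ccbcb  b
   14  bbcabbaababa$ccbcbbbbcbac  c
   15  bbcbacbbcabbaababa$ccbcbb  b
   16  bcabbaababa$ccbcbbbbcbacb  b
   17  bcbacbbcabbaababa$ccbcbbb  b
   18  bcbbbbcbacbbcabbaababa$cc  c
   19  cabbaababa$ccbcbbbbcbacbb  b
   20  cbacbbcabbaababa$ccbcbbbb  b
   21  cbbbbcbacbbcabbaababa$ccb  b
   22  cbbcabbaababa$ccbcbbbbcba  a
   23  cbcbbbbcbacbbcabbaababa$c  c
   24  ccbcbbbbcbacbbcabbaababa$  $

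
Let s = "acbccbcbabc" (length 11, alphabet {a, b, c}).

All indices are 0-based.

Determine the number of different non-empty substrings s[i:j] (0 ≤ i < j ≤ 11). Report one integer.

53

rank→(start, suffix):
  0 → (8, 'abc')
  1 → (0, 'acbccbcbabc')
  2 → (7, 'babc')
  3 → (9, 'bc')
  4 → (5, 'bcbabc')
  5 → (2, 'bccbcbabc')
  6 → (10, 'c')
  7 → (6, 'cbabc')
  8 → (4, 'cbcbabc')
  9 → (1, 'cbccbcbabc')
  10 → (3, 'ccbcbabc')

SA = [8, 0, 7, 9, 5, 2, 10, 6, 4, 1, 3]
rank  pair      lcp
   1  s[8:],s[0:]  1  'a'
   2  s[0:],s[7:]  0  ''
   3  s[7:],s[9:]  1  'b'
   4  s[9:],s[5:]  2  'bc'
   5  s[5:],s[2:]  2  'bc'
   6  s[2:],s[10:]  0  ''
   7  s[10:],s[6:]  1  'c'
   8  s[6:],s[4:]  2  'cb'
   9  s[4:],s[1:]  3  'cbc'
  10  s[1:],s[3:]  1  'c'

n(n+1)/2 = 11·12/2 = 66
Σ LCP = 0 + 1 + 0 + 1 + 2 + 2 + 0 + 1 + 2 + 3 + 1 = 13
distinct = 66 − 13 = 53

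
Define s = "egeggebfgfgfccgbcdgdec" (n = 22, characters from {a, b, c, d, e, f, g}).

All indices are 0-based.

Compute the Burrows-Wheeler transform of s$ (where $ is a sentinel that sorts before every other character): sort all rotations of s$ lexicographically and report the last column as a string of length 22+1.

rank  rotation                 last
    0  $egeggebfgfgfccgbcdgdec  c
    1  bcdgdec$egeggebfgfgfccg  g
    2  bfgfgfccgbcdgdec$egegge  e
    3  c$egeggebfgfgfccgbcdgde  e
    4  ccgbcdgdec$egeggebfgfgf  f
    5  cdgdec$egeggebfgfgfccgb  b
    6  cgbcdgdec$egeggebfgfgfc  c
    7  dec$egeggebfgfgfccgbcdg  g
    8  dgdec$egeggebfgfgfccgbc  c
    9  ebfgfgfccgbcdgdec$egegg  g
   10  ec$egeggebfgfgfccgbcdgd  d
   11  egeggebfgfgfccgbcdgdec$  $
   12  eggebfgfgfccgbcdgdec$eg  g
   13  fccgbcdgdec$egeggebfgfg  g
   14  fgfccgbcdgdec$egeggebfg  g
   15  fgfgfccgbcdgdec$egeggeb  b
   16  gbcdgdec$egeggebfgfgfcc  c
   17  gdec$egeggebfgfgfccgbcd  d
   18  gebfgfgfccgbcdgdec$egeg  g
   19  geggebfgfgfccgbcdgdec$e  e
   20  gfccgbcdgdec$egeggebfgf  f
   21  gfgfccgbcdgdec$egeggebf  f
   22  ggebfgfgfccgbcdgdec$ege  e

cgeefbcgcgd$gggbcdgeffe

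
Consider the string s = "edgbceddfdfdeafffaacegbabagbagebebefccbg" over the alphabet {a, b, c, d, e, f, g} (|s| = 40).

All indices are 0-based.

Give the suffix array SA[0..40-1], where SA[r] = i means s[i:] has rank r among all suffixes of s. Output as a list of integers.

[17, 23, 18, 13, 25, 28, 22, 24, 27, 3, 31, 33, 38, 37, 36, 4, 19, 6, 11, 9, 7, 1, 12, 30, 32, 5, 0, 34, 20, 16, 35, 10, 8, 15, 14, 39, 21, 26, 2, 29]

sorted suffixes:
  #0 SA[0]=17  'aacegbabagbagebebefccbg'
  #1 SA[1]=23  'abagbagebebefccbg'
  #2 SA[2]=18  'acegbabagbagebebefccbg'
  #3 SA[3]=13  'afffaacegbabagbagebebefccbg'
  #4 SA[4]=25  'agbagebebefccbg'
  #5 SA[5]=28  'agebebefccbg'
  #6 SA[6]=22  'babagbagebebefccbg'
  #7 SA[7]=24  'bagbagebebefccbg'
  #8 SA[8]=27  'bagebebefccbg'
  #9 SA[9]=3  'bceddfdfdeafffaacegbabagbagebebefccbg'
  #10 SA[10]=31  'bebefccbg'
  #11 SA[11]=33  'befccbg'
  #12 SA[12]=38  'bg'
  #13 SA[13]=37  'cbg'
  #14 SA[14]=36  'ccbg'
  #15 SA[15]=4  'ceddfdfdeafffaacegbabagbagebebefccbg'
  #16 SA[16]=19  'cegbabagbagebebefccbg'
  #17 SA[17]=6  'ddfdfdeafffaacegbabagbagebebefccbg'
  #18 SA[18]=11  'deafffaacegbabagbagebebefccbg'
  #19 SA[19]=9  'dfdeafffaacegbabagbagebebefccbg'
  #20 SA[20]=7  'dfdfdeafffaacegbabagbagebebefccbg'
  #21 SA[21]=1  'dgbceddfdfdeafffaacegbabagbagebebefccbg'
  #22 SA[22]=12  'eafffaacegbabagbagebebefccbg'
  #23 SA[23]=30  'ebebefccbg'
  #24 SA[24]=32  'ebefccbg'
  #25 SA[25]=5  'eddfdfdeafffaacegbabagbagebebefccbg'
  #26 SA[26]=0  'edgbceddfdfdeafffaacegbabagbagebebefccbg'
  #27 SA[27]=34  'efccbg'
  #28 SA[28]=20  'egbabagbagebebefccbg'
  #29 SA[29]=16  'faacegbabagbagebebefccbg'
  #30 SA[30]=35  'fccbg'
  #31 SA[31]=10  'fdeafffaacegbabagbagebebefccbg'
  #32 SA[32]=8  'fdfdeafffaacegbabagbagebebefccbg'
  #33 SA[33]=15  'ffaacegbabagbagebebefccbg'
  #34 SA[34]=14  'fffaacegbabagbagebebefccbg'
  #35 SA[35]=39  'g'
  #36 SA[36]=21  'gbabagbagebebefccbg'
  #37 SA[37]=26  'gbagebebefccbg'
  #38 SA[38]=2  'gbceddfdfdeafffaacegbabagbagebebefccbg'
  #39 SA[39]=29  'gebebefccbg'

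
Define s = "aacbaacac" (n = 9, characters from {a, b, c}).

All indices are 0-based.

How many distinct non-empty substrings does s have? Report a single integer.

rank→(start, suffix):
  0 → (4, 'aacac')
  1 → (0, 'aacbaacac')
  2 → (7, 'ac')
  3 → (5, 'acac')
  4 → (1, 'acbaacac')
  5 → (3, 'baacac')
  6 → (8, 'c')
  7 → (6, 'cac')
  8 → (2, 'cbaacac')

SA = [4, 0, 7, 5, 1, 3, 8, 6, 2]
[i] adj suffixes → lcp
  [1] 4/0 → 3 ('aac')
  [2] 0/7 → 1 ('a')
  [3] 7/5 → 2 ('ac')
  [4] 5/1 → 2 ('ac')
  [5] 1/3 → 0 ('')
  [6] 3/8 → 0 ('')
  [7] 8/6 → 1 ('c')
  [8] 6/2 → 1 ('c')

n(n+1)/2 = 9·10/2 = 45
Σ LCP = 0 + 3 + 1 + 2 + 2 + 0 + 0 + 1 + 1 = 10
distinct = 45 − 10 = 35

35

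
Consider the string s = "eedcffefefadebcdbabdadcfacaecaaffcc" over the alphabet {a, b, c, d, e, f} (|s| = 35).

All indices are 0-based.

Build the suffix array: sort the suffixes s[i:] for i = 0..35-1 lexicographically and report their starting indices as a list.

[29, 17, 24, 20, 10, 26, 30, 16, 13, 18, 34, 28, 25, 33, 14, 22, 3, 19, 15, 21, 2, 11, 12, 27, 1, 0, 8, 6, 23, 9, 32, 7, 5, 31, 4]

sorted suffixes:
  #0 SA[0]=29  'aaffcc'
  #1 SA[1]=17  'abdadcfacaecaaffcc'
  #2 SA[2]=24  'acaecaaffcc'
  #3 SA[3]=20  'adcfacaecaaffcc'
  #4 SA[4]=10  'adebcdbabdadcfacaecaaffcc'
  #5 SA[5]=26  'aecaaffcc'
  #6 SA[6]=30  'affcc'
  #7 SA[7]=16  'babdadcfacaecaaffcc'
  #8 SA[8]=13  'bcdbabdadcfacaecaaffcc'
  #9 SA[9]=18  'bdadcfacaecaaffcc'
  #10 SA[10]=34  'c'
  #11 SA[11]=28  'caaffcc'
  #12 SA[12]=25  'caecaaffcc'
  #13 SA[13]=33  'cc'
  #14 SA[14]=14  'cdbabdadcfacaecaaffcc'
  #15 SA[15]=22  'cfacaecaaffcc'
  #16 SA[16]=3  'cffefefadebcdbabdadcfacaecaaffcc'
  #17 SA[17]=19  'dadcfacaecaaffcc'
  #18 SA[18]=15  'dbabdadcfacaecaaffcc'
  #19 SA[19]=21  'dcfacaecaaffcc'
  #20 SA[20]=2  'dcffefefadebcdbabdadcfacaecaaffcc'
  #21 SA[21]=11  'debcdbabdadcfacaecaaffcc'
  #22 SA[22]=12  'ebcdbabdadcfacaecaaffcc'
  #23 SA[23]=27  'ecaaffcc'
  #24 SA[24]=1  'edcffefefadebcdbabdadcfacaecaaffcc'
  #25 SA[25]=0  'eedcffefefadebcdbabdadcfacaecaaffcc'
  #26 SA[26]=8  'efadebcdbabdadcfacaecaaffcc'
  #27 SA[27]=6  'efefadebcdbabdadcfacaecaaffcc'
  #28 SA[28]=23  'facaecaaffcc'
  #29 SA[29]=9  'fadebcdbabdadcfacaecaaffcc'
  #30 SA[30]=32  'fcc'
  #31 SA[31]=7  'fefadebcdbabdadcfacaecaaffcc'
  #32 SA[32]=5  'fefefadebcdbabdadcfacaecaaffcc'
  #33 SA[33]=31  'ffcc'
  #34 SA[34]=4  'ffefefadebcdbabdadcfacaecaaffcc'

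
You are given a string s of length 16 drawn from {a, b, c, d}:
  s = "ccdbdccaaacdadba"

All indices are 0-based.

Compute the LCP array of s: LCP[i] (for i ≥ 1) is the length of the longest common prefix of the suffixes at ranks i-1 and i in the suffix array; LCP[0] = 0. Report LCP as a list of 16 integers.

[0, 1, 2, 1, 1, 0, 1, 0, 1, 2, 1, 2, 0, 1, 2, 1]

sorted suffixes:
  #0 SA[0]=15  'a'
  #1 SA[1]=7  'aaacdadba'
  #2 SA[2]=8  'aacdadba'
  #3 SA[3]=9  'acdadba'
  #4 SA[4]=12  'adba'
  #5 SA[5]=14  'ba'
  #6 SA[6]=3  'bdccaaacdadba'
  #7 SA[7]=6  'caaacdadba'
  #8 SA[8]=5  'ccaaacdadba'
  #9 SA[9]=0  'ccdbdccaaacdadba'
  #10 SA[10]=10  'cdadba'
  #11 SA[11]=1  'cdbdccaaacdadba'
  #12 SA[12]=11  'dadba'
  #13 SA[13]=13  'dba'
  #14 SA[14]=2  'dbdccaaacdadba'
  #15 SA[15]=4  'dccaaacdadba'

SA = [15, 7, 8, 9, 12, 14, 3, 6, 5, 0, 10, 1, 11, 13, 2, 4]
i: (SA[i-1],SA[i]) lcp shared
  1: (15,7) 1 'a'
  2: (7,8) 2 'aa'
  3: (8,9) 1 'a'
  4: (9,12) 1 'a'
  5: (12,14) 0 ''
  6: (14,3) 1 'b'
  7: (3,6) 0 ''
  8: (6,5) 1 'c'
  9: (5,0) 2 'cc'
  10: (0,10) 1 'c'
  11: (10,1) 2 'cd'
  12: (1,11) 0 ''
  13: (11,13) 1 'd'
  14: (13,2) 2 'db'
  15: (2,4) 1 'd'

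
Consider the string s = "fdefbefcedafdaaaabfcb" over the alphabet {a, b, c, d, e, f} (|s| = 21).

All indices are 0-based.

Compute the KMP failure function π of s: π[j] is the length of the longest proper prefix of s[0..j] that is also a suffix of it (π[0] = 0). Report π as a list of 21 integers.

[0, 0, 0, 1, 0, 0, 1, 0, 0, 0, 0, 1, 2, 0, 0, 0, 0, 0, 1, 0, 0]

π[0] = 0
j=1 s[j]='d': π[1]=0 (border '')
j=2 s[j]='e': π[2]=0 (border '')
j=3 s[j]='f': π[3]=1 (border 'f')
j=4 s[j]='b': k: 1→0; π[4]=0 (border '')
j=5 s[j]='e': π[5]=0 (border '')
j=6 s[j]='f': π[6]=1 (border 'f')
j=7 s[j]='c': k: 1→0; π[7]=0 (border '')
j=8 s[j]='e': π[8]=0 (border '')
j=9 s[j]='d': π[9]=0 (border '')
j=10 s[j]='a': π[10]=0 (border '')
j=11 s[j]='f': π[11]=1 (border 'f')
j=12 s[j]='d': π[12]=2 (border 'fd')
j=13 s[j]='a': k: 2→0; π[13]=0 (border '')
j=14 s[j]='a': π[14]=0 (border '')
j=15 s[j]='a': π[15]=0 (border '')
j=16 s[j]='a': π[16]=0 (border '')
j=17 s[j]='b': π[17]=0 (border '')
j=18 s[j]='f': π[18]=1 (border 'f')
j=19 s[j]='c': k: 1→0; π[19]=0 (border '')
j=20 s[j]='b': π[20]=0 (border '')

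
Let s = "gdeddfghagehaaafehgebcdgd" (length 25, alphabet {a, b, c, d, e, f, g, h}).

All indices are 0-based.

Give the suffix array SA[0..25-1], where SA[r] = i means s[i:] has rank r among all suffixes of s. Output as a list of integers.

[12, 13, 14, 8, 20, 21, 24, 3, 1, 4, 22, 19, 2, 10, 16, 15, 5, 23, 0, 18, 9, 6, 11, 7, 17]

rank | idx | suffix
   0 |  12 | aaafehgebcdgd
   1 |  13 | aafehgebcdgd
   2 |  14 | afehgebcdgd
   3 |   8 | agehaaafehgebcdgd
   4 |  20 | bcdgd
   5 |  21 | cdgd
   6 |  24 | d
   7 |   3 | ddfghagehaaafehgebcdgd
   8 |   1 | deddfghagehaaafehgebcdgd
   9 |   4 | dfghagehaaafehgebcdgd
  10 |  22 | dgd
  11 |  19 | ebcdgd
  12 |   2 | eddfghagehaaafehgebcdgd
  13 |  10 | ehaaafehgebcdgd
  14 |  16 | ehgebcdgd
  15 |  15 | fehgebcdgd
  16 |   5 | fghagehaaafehgebcdgd
  17 |  23 | gd
  18 |   0 | gdeddfghagehaaafehgebcdgd
  19 |  18 | gebcdgd
  20 |   9 | gehaaafehgebcdgd
  21 |   6 | ghagehaaafehgebcdgd
  22 |  11 | haaafehgebcdgd
  23 |   7 | hagehaaafehgebcdgd
  24 |  17 | hgebcdgd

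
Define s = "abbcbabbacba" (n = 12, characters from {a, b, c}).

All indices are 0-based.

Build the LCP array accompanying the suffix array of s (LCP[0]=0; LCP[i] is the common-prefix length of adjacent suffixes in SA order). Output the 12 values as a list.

rank | idx | suffix
   0 |  11 | a
   1 |   5 | abbacba
   2 |   0 | abbcbabbacba
   3 |   8 | acba
   4 |  10 | ba
   5 |   4 | babbacba
   6 |   7 | bacba
   7 |   6 | bbacba
   8 |   1 | bbcbabbacba
   9 |   2 | bcbabbacba
  10 |   9 | cba
  11 |   3 | cbabbacba

SA = [11, 5, 0, 8, 10, 4, 7, 6, 1, 2, 9, 3]
[i] adj suffixes → lcp
  [1] 11/5 → 1 ('a')
  [2] 5/0 → 3 ('abb')
  [3] 0/8 → 1 ('a')
  [4] 8/10 → 0 ('')
  [5] 10/4 → 2 ('ba')
  [6] 4/7 → 2 ('ba')
  [7] 7/6 → 1 ('b')
  [8] 6/1 → 2 ('bb')
  [9] 1/2 → 1 ('b')
  [10] 2/9 → 0 ('')
  [11] 9/3 → 3 ('cba')

[0, 1, 3, 1, 0, 2, 2, 1, 2, 1, 0, 3]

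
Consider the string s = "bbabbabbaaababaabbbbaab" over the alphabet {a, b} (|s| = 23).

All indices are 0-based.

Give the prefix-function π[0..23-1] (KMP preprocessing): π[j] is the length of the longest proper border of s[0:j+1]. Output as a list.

[0, 1, 0, 1, 2, 3, 4, 5, 6, 0, 0, 1, 0, 1, 0, 0, 1, 2, 2, 2, 3, 0, 1]

π[0] = 0
j=1 s[j]='b': π[1]=1 (border 'b')
j=2 s[j]='a': k: 1→0; π[2]=0 (border '')
j=3 s[j]='b': π[3]=1 (border 'b')
j=4 s[j]='b': π[4]=2 (border 'bb')
j=5 s[j]='a': π[5]=3 (border 'bba')
j=6 s[j]='b': π[6]=4 (border 'bbab')
j=7 s[j]='b': π[7]=5 (border 'bbabb')
j=8 s[j]='a': π[8]=6 (border 'bbabba')
j=9 s[j]='a': k: 6→3→0; π[9]=0 (border '')
j=10 s[j]='a': π[10]=0 (border '')
j=11 s[j]='b': π[11]=1 (border 'b')
j=12 s[j]='a': k: 1→0; π[12]=0 (border '')
j=13 s[j]='b': π[13]=1 (border 'b')
j=14 s[j]='a': k: 1→0; π[14]=0 (border '')
j=15 s[j]='a': π[15]=0 (border '')
j=16 s[j]='b': π[16]=1 (border 'b')
j=17 s[j]='b': π[17]=2 (border 'bb')
j=18 s[j]='b': k: 2→1; π[18]=2 (border 'bb')
j=19 s[j]='b': k: 2→1; π[19]=2 (border 'bb')
j=20 s[j]='a': π[20]=3 (border 'bba')
j=21 s[j]='a': k: 3→0; π[21]=0 (border '')
j=22 s[j]='b': π[22]=1 (border 'b')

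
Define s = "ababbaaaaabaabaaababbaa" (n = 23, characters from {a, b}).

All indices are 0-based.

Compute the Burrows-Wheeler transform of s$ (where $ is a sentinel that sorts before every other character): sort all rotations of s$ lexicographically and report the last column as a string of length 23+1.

rank  rotation                  last
    0  $ababbaaaaabaabaaababbaa  a
    1  a$ababbaaaaabaabaaababba  a
    2  aa$ababbaaaaabaabaaababb  b
    3  aaaaabaabaaababbaa$ababb  b
    4  aaaabaabaaababbaa$ababba  a
    5  aaabaabaaababbaa$ababbaa  a
    6  aaababbaa$ababbaaaaabaab  b
    7  aabaaababbaa$ababbaaaaab  b
    8  aabaabaaababbaa$ababbaaa  a
    9  aababbaa$ababbaaaaabaaba  a
   10  abaaababbaa$ababbaaaaaba  a
   11  abaabaaababbaa$ababbaaaa  a
   12  ababbaa$ababbaaaaabaabaa  a
   13  ababbaaaaabaabaaababbaa$  $
   14  abbaa$ababbaaaaabaabaaab  b
   15  abbaaaaabaabaaababbaa$ab  b
   16  baa$ababbaaaaabaabaaabab  b
   17  baaaaabaabaaababbaa$abab  b
   18  baaababbaa$ababbaaaaabaa  a
   19  baabaaababbaa$ababbaaaaa  a
   20  babbaa$ababbaaaaabaabaaa  a
   21  babbaaaaabaabaaababbaa$a  a
   22  bbaa$ababbaaaaabaabaaaba  a
   23  bbaaaaabaabaaababbaa$aba  a

aabbaabbaaaaa$bbbbaaaaaa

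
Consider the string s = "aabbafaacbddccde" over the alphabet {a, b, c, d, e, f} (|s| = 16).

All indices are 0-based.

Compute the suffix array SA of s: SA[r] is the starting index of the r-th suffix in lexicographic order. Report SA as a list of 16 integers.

rank→(start, suffix):
  0 → (0, 'aabbafaacbddccde')
  1 → (6, 'aacbddccde')
  2 → (1, 'abbafaacbddccde')
  3 → (7, 'acbddccde')
  4 → (4, 'afaacbddccde')
  5 → (3, 'bafaacbddccde')
  6 → (2, 'bbafaacbddccde')
  7 → (9, 'bddccde')
  8 → (8, 'cbddccde')
  9 → (12, 'ccde')
  10 → (13, 'cde')
  11 → (11, 'dccde')
  12 → (10, 'ddccde')
  13 → (14, 'de')
  14 → (15, 'e')
  15 → (5, 'faacbddccde')

[0, 6, 1, 7, 4, 3, 2, 9, 8, 12, 13, 11, 10, 14, 15, 5]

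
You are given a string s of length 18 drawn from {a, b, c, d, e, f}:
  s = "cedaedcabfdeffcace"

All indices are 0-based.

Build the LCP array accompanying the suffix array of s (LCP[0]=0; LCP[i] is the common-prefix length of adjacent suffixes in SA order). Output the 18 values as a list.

[0, 1, 1, 0, 0, 2, 1, 2, 0, 1, 1, 0, 1, 2, 1, 0, 1, 1]

sorted suffixes:
  #0 SA[0]=7  'abfdeffcace'
  #1 SA[1]=15  'ace'
  #2 SA[2]=3  'aedcabfdeffcace'
  #3 SA[3]=8  'bfdeffcace'
  #4 SA[4]=6  'cabfdeffcace'
  #5 SA[5]=14  'cace'
  #6 SA[6]=16  'ce'
  #7 SA[7]=0  'cedaedcabfdeffcace'
  #8 SA[8]=2  'daedcabfdeffcace'
  #9 SA[9]=5  'dcabfdeffcace'
  #10 SA[10]=10  'deffcace'
  #11 SA[11]=17  'e'
  #12 SA[12]=1  'edaedcabfdeffcace'
  #13 SA[13]=4  'edcabfdeffcace'
  #14 SA[14]=11  'effcace'
  #15 SA[15]=13  'fcace'
  #16 SA[16]=9  'fdeffcace'
  #17 SA[17]=12  'ffcace'

SA = [7, 15, 3, 8, 6, 14, 16, 0, 2, 5, 10, 17, 1, 4, 11, 13, 9, 12]
rank  pair      lcp
   1  s[7:],s[15:]  1  'a'
   2  s[15:],s[3:]  1  'a'
   3  s[3:],s[8:]  0  ''
   4  s[8:],s[6:]  0  ''
   5  s[6:],s[14:]  2  'ca'
   6  s[14:],s[16:]  1  'c'
   7  s[16:],s[0:]  2  'ce'
   8  s[0:],s[2:]  0  ''
   9  s[2:],s[5:]  1  'd'
  10  s[5:],s[10:]  1  'd'
  11  s[10:],s[17:]  0  ''
  12  s[17:],s[1:]  1  'e'
  13  s[1:],s[4:]  2  'ed'
  14  s[4:],s[11:]  1  'e'
  15  s[11:],s[13:]  0  ''
  16  s[13:],s[9:]  1  'f'
  17  s[9:],s[12:]  1  'f'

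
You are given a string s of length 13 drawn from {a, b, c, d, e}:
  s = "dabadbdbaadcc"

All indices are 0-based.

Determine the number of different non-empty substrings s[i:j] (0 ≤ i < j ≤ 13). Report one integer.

79

rank | idx | suffix
   0 |   8 | aadcc
   1 |   1 | abadbdbaadcc
   2 |   3 | adbdbaadcc
   3 |   9 | adcc
   4 |   7 | baadcc
   5 |   2 | badbdbaadcc
   6 |   5 | bdbaadcc
   7 |  12 | c
   8 |  11 | cc
   9 |   0 | dabadbdbaadcc
  10 |   6 | dbaadcc
  11 |   4 | dbdbaadcc
  12 |  10 | dcc

SA = [8, 1, 3, 9, 7, 2, 5, 12, 11, 0, 6, 4, 10]
rank  pair      lcp
   1  s[8:],s[1:]  1  'a'
   2  s[1:],s[3:]  1  'a'
   3  s[3:],s[9:]  2  'ad'
   4  s[9:],s[7:]  0  ''
   5  s[7:],s[2:]  2  'ba'
   6  s[2:],s[5:]  1  'b'
   7  s[5:],s[12:]  0  ''
   8  s[12:],s[11:]  1  'c'
   9  s[11:],s[0:]  0  ''
  10  s[0:],s[6:]  1  'd'
  11  s[6:],s[4:]  2  'db'
  12  s[4:],s[10:]  1  'd'

n(n+1)/2 = 13·14/2 = 91
Σ LCP = 0 + 1 + 1 + 2 + 0 + 2 + 1 + 0 + 1 + 0 + 1 + 2 + 1 = 12
distinct = 91 − 12 = 79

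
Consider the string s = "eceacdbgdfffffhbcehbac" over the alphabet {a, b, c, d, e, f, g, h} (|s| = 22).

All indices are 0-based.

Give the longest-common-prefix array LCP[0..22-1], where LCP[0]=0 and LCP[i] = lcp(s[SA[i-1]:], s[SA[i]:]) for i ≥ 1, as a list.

sorted suffixes:
  #0 SA[0]=20  'ac'
  #1 SA[1]=3  'acdbgdfffffhbcehbac'
  #2 SA[2]=19  'bac'
  #3 SA[3]=15  'bcehbac'
  #4 SA[4]=6  'bgdfffffhbcehbac'
  #5 SA[5]=21  'c'
  #6 SA[6]=4  'cdbgdfffffhbcehbac'
  #7 SA[7]=1  'ceacdbgdfffffhbcehbac'
  #8 SA[8]=16  'cehbac'
  #9 SA[9]=5  'dbgdfffffhbcehbac'
  #10 SA[10]=8  'dfffffhbcehbac'
  #11 SA[11]=2  'eacdbgdfffffhbcehbac'
  #12 SA[12]=0  'eceacdbgdfffffhbcehbac'
  #13 SA[13]=17  'ehbac'
  #14 SA[14]=9  'fffffhbcehbac'
  #15 SA[15]=10  'ffffhbcehbac'
  #16 SA[16]=11  'fffhbcehbac'
  #17 SA[17]=12  'ffhbcehbac'
  #18 SA[18]=13  'fhbcehbac'
  #19 SA[19]=7  'gdfffffhbcehbac'
  #20 SA[20]=18  'hbac'
  #21 SA[21]=14  'hbcehbac'

SA = [20, 3, 19, 15, 6, 21, 4, 1, 16, 5, 8, 2, 0, 17, 9, 10, 11, 12, 13, 7, 18, 14]
i: (SA[i-1],SA[i]) lcp shared
  1: (20,3) 2 'ac'
  2: (3,19) 0 ''
  3: (19,15) 1 'b'
  4: (15,6) 1 'b'
  5: (6,21) 0 ''
  6: (21,4) 1 'c'
  7: (4,1) 1 'c'
  8: (1,16) 2 'ce'
  9: (16,5) 0 ''
  10: (5,8) 1 'd'
  11: (8,2) 0 ''
  12: (2,0) 1 'e'
  13: (0,17) 1 'e'
  14: (17,9) 0 ''
  15: (9,10) 4 'ffff'
  16: (10,11) 3 'fff'
  17: (11,12) 2 'ff'
  18: (12,13) 1 'f'
  19: (13,7) 0 ''
  20: (7,18) 0 ''
  21: (18,14) 2 'hb'

[0, 2, 0, 1, 1, 0, 1, 1, 2, 0, 1, 0, 1, 1, 0, 4, 3, 2, 1, 0, 0, 2]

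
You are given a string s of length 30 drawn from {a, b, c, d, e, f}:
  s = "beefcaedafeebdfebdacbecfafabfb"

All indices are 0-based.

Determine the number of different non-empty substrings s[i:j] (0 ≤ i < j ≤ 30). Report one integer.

rank | idx | suffix
   0 |  26 | abfb
   1 |  18 | acbecfafabfb
   2 |   5 | aedafeebdfebdacbecfafabfb
   3 |  24 | afabfb
   4 |   8 | afeebdfebdacbecfafabfb
   5 |  29 | b
   6 |  16 | bdacbecfafabfb
   7 |  12 | bdfebdacbecfafabfb
   8 |  20 | becfafabfb
   9 |   0 | beefcaedafeebdfebdacbecfafabfb
  10 |  27 | bfb
  11 |   4 | caedafeebdfebdacbecfafabfb
  12 |  19 | cbecfafabfb
  13 |  22 | cfafabfb
  14 |  17 | dacbecfafabfb
  15 |   7 | dafeebdfebdacbecfafabfb
  16 |  13 | dfebdacbecfafabfb
  17 |  15 | ebdacbecfafabfb
  18 |  11 | ebdfebdacbecfafabfb
  19 |  21 | ecfafabfb
  20 |   6 | edafeebdfebdacbecfafabfb
  21 |  10 | eebdfebdacbecfafabfb
  22 |   1 | eefcaedafeebdfebdacbecfafabfb
  23 |   2 | efcaedafeebdfebdacbecfafabfb
  24 |  25 | fabfb
  25 |  23 | fafabfb
  26 |  28 | fb
  27 |   3 | fcaedafeebdfebdacbecfafabfb
  28 |  14 | febdacbecfafabfb
  29 |   9 | feebdfebdacbecfafabfb

SA = [26, 18, 5, 24, 8, 29, 16, 12, 20, 0, 27, 4, 19, 22, 17, 7, 13, 15, 11, 21, 6, 10, 1, 2, 25, 23, 28, 3, 14, 9]
rank  pair      lcp
   1  s[26:],s[18:]  1  'a'
   2  s[18:],s[5:]  1  'a'
   3  s[5:],s[24:]  1  'a'
   4  s[24:],s[8:]  2  'af'
   5  s[8:],s[29:]  0  ''
   6  s[29:],s[16:]  1  'b'
   7  s[16:],s[12:]  2  'bd'
   8  s[12:],s[20:]  1  'b'
   9  s[20:],s[0:]  2  'be'
  10  s[0:],s[27:]  1  'b'
  11  s[27:],s[4:]  0  ''
  12  s[4:],s[19:]  1  'c'
  13  s[19:],s[22:]  1  'c'
  14  s[22:],s[17:]  0  ''
  15  s[17:],s[7:]  2  'da'
  16  s[7:],s[13:]  1  'd'
  17  s[13:],s[15:]  0  ''
  18  s[15:],s[11:]  3  'ebd'
  19  s[11:],s[21:]  1  'e'
  20  s[21:],s[6:]  1  'e'
  21  s[6:],s[10:]  1  'e'
  22  s[10:],s[1:]  2  'ee'
  23  s[1:],s[2:]  1  'e'
  24  s[2:],s[25:]  0  ''
  25  s[25:],s[23:]  2  'fa'
  26  s[23:],s[28:]  1  'f'
  27  s[28:],s[3:]  1  'f'
  28  s[3:],s[14:]  1  'f'
  29  s[14:],s[9:]  2  'fe'

n(n+1)/2 = 30·31/2 = 465
Σ LCP = 0 + 1 + 1 + 1 + 2 + 0 + 1 + 2 + 1 + 2 + 1 + 0 + 1 + 1 + 0 + 2 + 1 + 0 + 3 + 1 + 1 + 1 + 2 + 1 + 0 + 2 + 1 + 1 + 1 + 2 = 33
distinct = 465 − 33 = 432

432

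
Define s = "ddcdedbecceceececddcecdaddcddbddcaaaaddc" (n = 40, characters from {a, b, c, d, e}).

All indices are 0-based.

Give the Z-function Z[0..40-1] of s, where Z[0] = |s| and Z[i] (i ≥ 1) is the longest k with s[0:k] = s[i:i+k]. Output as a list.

[40, 1, 0, 1, 0, 1, 0, 0, 0, 0, 0, 0, 0, 0, 0, 0, 0, 3, 1, 0, 0, 0, 1, 0, 4, 1, 0, 2, 1, 0, 3, 1, 0, 0, 0, 0, 0, 3, 1, 0]

Z[0]=40
i=1: fresh scan; Z[1]=1 extend→box=[1,2)
i=2: fresh scan; Z[2]=0
i=3: fresh scan; Z[3]=1 extend→box=[3,4)
i=4: fresh scan; Z[4]=0
i=5: fresh scan; Z[5]=1 extend→box=[5,6)
i=6: fresh scan; Z[6]=0
i=7: fresh scan; Z[7]=0
i=8: fresh scan; Z[8]=0
i=9: fresh scan; Z[9]=0
i=10: fresh scan; Z[10]=0
i=11: fresh scan; Z[11]=0
i=12: fresh scan; Z[12]=0
i=13: fresh scan; Z[13]=0
i=14: fresh scan; Z[14]=0
i=15: fresh scan; Z[15]=0
i=16: fresh scan; Z[16]=0
i=17: fresh scan; Z[17]=3 extend→box=[17,20)
i=18: min(r-i=2, Z[1]=1)=1; Z[18]=1
i=19: min(r-i=1, Z[2]=0)=0; Z[19]=0
i=20: fresh scan; Z[20]=0
i=21: fresh scan; Z[21]=0
i=22: fresh scan; Z[22]=1 extend→box=[22,23)
i=23: fresh scan; Z[23]=0
i=24: fresh scan; Z[24]=4 extend→box=[24,28)
i=25: min(r-i=3, Z[1]=1)=1; Z[25]=1
i=26: min(r-i=2, Z[2]=0)=0; Z[26]=0
i=27: min(r-i=1, Z[3]=1)=1; Z[27]=2 extend→box=[27,29)
i=28: min(r-i=1, Z[1]=1)=1; Z[28]=1
i=29: fresh scan; Z[29]=0
i=30: fresh scan; Z[30]=3 extend→box=[30,33)
i=31: min(r-i=2, Z[1]=1)=1; Z[31]=1
i=32: min(r-i=1, Z[2]=0)=0; Z[32]=0
i=33: fresh scan; Z[33]=0
i=34: fresh scan; Z[34]=0
i=35: fresh scan; Z[35]=0
i=36: fresh scan; Z[36]=0
i=37: fresh scan; Z[37]=3 extend→box=[37,40)
i=38: min(r-i=2, Z[1]=1)=1; Z[38]=1
i=39: min(r-i=1, Z[2]=0)=0; Z[39]=0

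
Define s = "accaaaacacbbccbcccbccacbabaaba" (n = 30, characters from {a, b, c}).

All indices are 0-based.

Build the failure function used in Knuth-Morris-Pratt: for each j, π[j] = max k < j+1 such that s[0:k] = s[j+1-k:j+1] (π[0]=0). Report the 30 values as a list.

π[0] = 0
j=1 s[j]='c': π[1]=0 (border '')
j=2 s[j]='c': π[2]=0 (border '')
j=3 s[j]='a': π[3]=1 (border 'a')
j=4 s[j]='a': k: 1→0; π[4]=1 (border 'a')
j=5 s[j]='a': k: 1→0; π[5]=1 (border 'a')
j=6 s[j]='a': k: 1→0; π[6]=1 (border 'a')
j=7 s[j]='c': π[7]=2 (border 'ac')
j=8 s[j]='a': k: 2→0; π[8]=1 (border 'a')
j=9 s[j]='c': π[9]=2 (border 'ac')
j=10 s[j]='b': k: 2→0; π[10]=0 (border '')
j=11 s[j]='b': π[11]=0 (border '')
j=12 s[j]='c': π[12]=0 (border '')
j=13 s[j]='c': π[13]=0 (border '')
j=14 s[j]='b': π[14]=0 (border '')
j=15 s[j]='c': π[15]=0 (border '')
j=16 s[j]='c': π[16]=0 (border '')
j=17 s[j]='c': π[17]=0 (border '')
j=18 s[j]='b': π[18]=0 (border '')
j=19 s[j]='c': π[19]=0 (border '')
j=20 s[j]='c': π[20]=0 (border '')
j=21 s[j]='a': π[21]=1 (border 'a')
j=22 s[j]='c': π[22]=2 (border 'ac')
j=23 s[j]='b': k: 2→0; π[23]=0 (border '')
j=24 s[j]='a': π[24]=1 (border 'a')
j=25 s[j]='b': k: 1→0; π[25]=0 (border '')
j=26 s[j]='a': π[26]=1 (border 'a')
j=27 s[j]='a': k: 1→0; π[27]=1 (border 'a')
j=28 s[j]='b': k: 1→0; π[28]=0 (border '')
j=29 s[j]='a': π[29]=1 (border 'a')

[0, 0, 0, 1, 1, 1, 1, 2, 1, 2, 0, 0, 0, 0, 0, 0, 0, 0, 0, 0, 0, 1, 2, 0, 1, 0, 1, 1, 0, 1]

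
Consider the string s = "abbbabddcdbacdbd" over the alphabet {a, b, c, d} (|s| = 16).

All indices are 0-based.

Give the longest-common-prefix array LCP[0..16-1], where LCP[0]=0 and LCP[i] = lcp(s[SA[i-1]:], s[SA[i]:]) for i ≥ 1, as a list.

rank | idx | suffix
   0 |   0 | abbbabddcdbacdbd
   1 |   4 | abddcdbacdbd
   2 |  11 | acdbd
   3 |   3 | babddcdbacdbd
   4 |  10 | bacdbd
   5 |   2 | bbabddcdbacdbd
   6 |   1 | bbbabddcdbacdbd
   7 |  14 | bd
   8 |   5 | bddcdbacdbd
   9 |   8 | cdbacdbd
  10 |  12 | cdbd
  11 |  15 | d
  12 |   9 | dbacdbd
  13 |  13 | dbd
  14 |   7 | dcdbacdbd
  15 |   6 | ddcdbacdbd

SA = [0, 4, 11, 3, 10, 2, 1, 14, 5, 8, 12, 15, 9, 13, 7, 6]
rank  pair      lcp
   1  s[0:],s[4:]  2  'ab'
   2  s[4:],s[11:]  1  'a'
   3  s[11:],s[3:]  0  ''
   4  s[3:],s[10:]  2  'ba'
   5  s[10:],s[2:]  1  'b'
   6  s[2:],s[1:]  2  'bb'
   7  s[1:],s[14:]  1  'b'
   8  s[14:],s[5:]  2  'bd'
   9  s[5:],s[8:]  0  ''
  10  s[8:],s[12:]  3  'cdb'
  11  s[12:],s[15:]  0  ''
  12  s[15:],s[9:]  1  'd'
  13  s[9:],s[13:]  2  'db'
  14  s[13:],s[7:]  1  'd'
  15  s[7:],s[6:]  1  'd'

[0, 2, 1, 0, 2, 1, 2, 1, 2, 0, 3, 0, 1, 2, 1, 1]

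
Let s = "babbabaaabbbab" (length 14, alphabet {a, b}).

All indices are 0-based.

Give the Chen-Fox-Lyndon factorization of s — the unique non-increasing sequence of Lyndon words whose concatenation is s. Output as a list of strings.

emit factor 1: 'b' (i=0, period=1)
emit factor 2: 'abb' (i=1, period=3)
emit factor 3: 'ab' (i=4, period=2)
emit factor 4: 'aaabbbab' (i=6, period=8)

["b", "abb", "ab", "aaabbbab"]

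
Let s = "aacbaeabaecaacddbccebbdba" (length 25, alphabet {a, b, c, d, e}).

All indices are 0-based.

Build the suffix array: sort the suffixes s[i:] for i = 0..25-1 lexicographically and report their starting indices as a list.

rank | idx | suffix
   0 |  24 | a
   1 |   0 | aacbaeabaecaacddbccebbdba
   2 |  11 | aacddbccebbdba
   3 |   6 | abaecaacddbccebbdba
   4 |   1 | acbaeabaecaacddbccebbdba
   5 |  12 | acddbccebbdba
   6 |   4 | aeabaecaacddbccebbdba
   7 |   8 | aecaacddbccebbdba
   8 |  23 | ba
   9 |   3 | baeabaecaacddbccebbdba
  10 |   7 | baecaacddbccebbdba
  11 |  20 | bbdba
  12 |  16 | bccebbdba
  13 |  21 | bdba
  14 |  10 | caacddbccebbdba
  15 |   2 | cbaeabaecaacddbccebbdba
  16 |  17 | ccebbdba
  17 |  13 | cddbccebbdba
  18 |  18 | cebbdba
  19 |  22 | dba
  20 |  15 | dbccebbdba
  21 |  14 | ddbccebbdba
  22 |   5 | eabaecaacddbccebbdba
  23 |  19 | ebbdba
  24 |   9 | ecaacddbccebbdba

[24, 0, 11, 6, 1, 12, 4, 8, 23, 3, 7, 20, 16, 21, 10, 2, 17, 13, 18, 22, 15, 14, 5, 19, 9]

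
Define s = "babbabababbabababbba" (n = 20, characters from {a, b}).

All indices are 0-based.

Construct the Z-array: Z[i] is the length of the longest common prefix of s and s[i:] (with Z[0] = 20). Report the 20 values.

[20, 0, 1, 3, 0, 3, 0, 11, 0, 1, 3, 0, 3, 0, 4, 0, 1, 1, 2, 0]

Z[0]=20
i=1: fresh scan; Z[1]=0
i=2: fresh scan; Z[2]=1 grow→box=[2,3)
i=3: fresh scan; Z[3]=3 grow→box=[3,6)
i=4: min(r-i=2, Z[1]=0)=0; Z[4]=0
i=5: min(r-i=1, Z[2]=1)=1; Z[5]=3 grow→box=[5,8)
i=6: min(r-i=2, Z[1]=0)=0; Z[6]=0
i=7: min(r-i=1, Z[2]=1)=1; Z[7]=11 grow→box=[7,18)
i=8: min(r-i=10, Z[1]=0)=0; Z[8]=0
i=9: min(r-i=9, Z[2]=1)=1; Z[9]=1
i=10: min(r-i=8, Z[3]=3)=3; Z[10]=3
i=11: min(r-i=7, Z[4]=0)=0; Z[11]=0
i=12: min(r-i=6, Z[5]=3)=3; Z[12]=3
i=13: min(r-i=5, Z[6]=0)=0; Z[13]=0
i=14: min(r-i=4, Z[7]=11)=4; Z[14]=4
i=15: min(r-i=3, Z[8]=0)=0; Z[15]=0
i=16: min(r-i=2, Z[9]=1)=1; Z[16]=1
i=17: min(r-i=1, Z[10]=3)=1; Z[17]=1
i=18: fresh scan; Z[18]=2 grow→box=[18,20)
i=19: min(r-i=1, Z[1]=0)=0; Z[19]=0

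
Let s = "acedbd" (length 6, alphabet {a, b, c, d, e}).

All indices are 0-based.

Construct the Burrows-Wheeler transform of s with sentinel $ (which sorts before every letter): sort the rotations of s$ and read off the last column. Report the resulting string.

d$dabec

rank  rotation last
    0  $acedbd  d
    1  acedbd$  $
    2  bd$aced  d
    3  cedbd$a  a
    4  d$acedb  b
    5  dbd$ace  e
    6  edbd$ac  c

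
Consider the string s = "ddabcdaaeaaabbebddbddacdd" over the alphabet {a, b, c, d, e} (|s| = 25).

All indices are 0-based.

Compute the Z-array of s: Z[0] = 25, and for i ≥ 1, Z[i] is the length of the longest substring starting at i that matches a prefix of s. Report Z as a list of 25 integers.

Z[0]=25
i=1: i≥r, start 0; Z[1]=1 grow→box=[1,2)
i=2: i≥r, start 0; Z[2]=0
i=3: i≥r, start 0; Z[3]=0
i=4: i≥r, start 0; Z[4]=0
i=5: i≥r, start 0; Z[5]=1 grow→box=[5,6)
i=6: i≥r, start 0; Z[6]=0
i=7: i≥r, start 0; Z[7]=0
i=8: i≥r, start 0; Z[8]=0
i=9: i≥r, start 0; Z[9]=0
i=10: i≥r, start 0; Z[10]=0
i=11: i≥r, start 0; Z[11]=0
i=12: i≥r, start 0; Z[12]=0
i=13: i≥r, start 0; Z[13]=0
i=14: i≥r, start 0; Z[14]=0
i=15: i≥r, start 0; Z[15]=0
i=16: i≥r, start 0; Z[16]=2 grow→box=[16,18)
i=17: min(r-i=1, Z[1]=1)=1; Z[17]=1
i=18: i≥r, start 0; Z[18]=0
i=19: i≥r, start 0; Z[19]=3 grow→box=[19,22)
i=20: min(r-i=2, Z[1]=1)=1; Z[20]=1
i=21: min(r-i=1, Z[2]=0)=0; Z[21]=0
i=22: i≥r, start 0; Z[22]=0
i=23: i≥r, start 0; Z[23]=2 grow→box=[23,25)
i=24: min(r-i=1, Z[1]=1)=1; Z[24]=1

[25, 1, 0, 0, 0, 1, 0, 0, 0, 0, 0, 0, 0, 0, 0, 0, 2, 1, 0, 3, 1, 0, 0, 2, 1]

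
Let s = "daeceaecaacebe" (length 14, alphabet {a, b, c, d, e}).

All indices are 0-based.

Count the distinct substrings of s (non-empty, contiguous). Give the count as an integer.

rank | idx | suffix
   0 |   8 | aacebe
   1 |   9 | acebe
   2 |   5 | aecaacebe
   3 |   1 | aeceaecaacebe
   4 |  12 | be
   5 |   7 | caacebe
   6 |   3 | ceaecaacebe
   7 |  10 | cebe
   8 |   0 | daeceaecaacebe
   9 |  13 | e
  10 |   4 | eaecaacebe
  11 |  11 | ebe
  12 |   6 | ecaacebe
  13 |   2 | eceaecaacebe

SA = [8, 9, 5, 1, 12, 7, 3, 10, 0, 13, 4, 11, 6, 2]
i: (SA[i-1],SA[i]) lcp shared
  1: (8,9) 1 'a'
  2: (9,5) 1 'a'
  3: (5,1) 3 'aec'
  4: (1,12) 0 ''
  5: (12,7) 0 ''
  6: (7,3) 1 'c'
  7: (3,10) 2 'ce'
  8: (10,0) 0 ''
  9: (0,13) 0 ''
  10: (13,4) 1 'e'
  11: (4,11) 1 'e'
  12: (11,6) 1 'e'
  13: (6,2) 2 'ec'

n(n+1)/2 = 14·15/2 = 105
Σ LCP = 0 + 1 + 1 + 3 + 0 + 0 + 1 + 2 + 0 + 0 + 1 + 1 + 1 + 2 = 13
distinct = 105 − 13 = 92

92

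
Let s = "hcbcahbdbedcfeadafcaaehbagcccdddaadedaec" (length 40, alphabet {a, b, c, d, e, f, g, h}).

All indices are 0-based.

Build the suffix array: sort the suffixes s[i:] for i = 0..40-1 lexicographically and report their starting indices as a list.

[32, 19, 14, 33, 37, 20, 16, 24, 4, 23, 2, 6, 8, 39, 18, 3, 1, 26, 27, 28, 11, 31, 36, 15, 7, 10, 30, 29, 34, 13, 38, 35, 9, 21, 17, 12, 25, 22, 5, 0]

rank→(start, suffix):
  0 → (32, 'aadedaec')
  1 → (19, 'aaehbagcccdddaadedaec')
  2 → (14, 'adafcaaehbagcccdddaadedaec')
  3 → (33, 'adedaec')
  4 → (37, 'aec')
  5 → (20, 'aehbagcccdddaadedaec')
  6 → (16, 'afcaaehbagcccdddaadedaec')
  7 → (24, 'agcccdddaadedaec')
  8 → (4, 'ahbdbedcfeadafcaaehbagcccdddaadedaec')
  9 → (23, 'bagcccdddaadedaec')
  10 → (2, 'bcahbdbedcfeadafcaaehbagcccdddaadedaec')
  11 → (6, 'bdbedcfeadafcaaehbagcccdddaadedaec')
  12 → (8, 'bedcfeadafcaaehbagcccdddaadedaec')
  13 → (39, 'c')
  14 → (18, 'caaehbagcccdddaadedaec')
  15 → (3, 'cahbdbedcfeadafcaaehbagcccdddaadedaec')
  16 → (1, 'cbcahbdbedcfeadafcaaehbagcccdddaadedaec')
  17 → (26, 'cccdddaadedaec')
  18 → (27, 'ccdddaadedaec')
  19 → (28, 'cdddaadedaec')
  20 → (11, 'cfeadafcaaehbagcccdddaadedaec')
  21 → (31, 'daadedaec')
  22 → (36, 'daec')
  23 → (15, 'dafcaaehbagcccdddaadedaec')
  24 → (7, 'dbedcfeadafcaaehbagcccdddaadedaec')
  25 → (10, 'dcfeadafcaaehbagcccdddaadedaec')
  26 → (30, 'ddaadedaec')
  27 → (29, 'dddaadedaec')
  28 → (34, 'dedaec')
  29 → (13, 'eadafcaaehbagcccdddaadedaec')
  30 → (38, 'ec')
  31 → (35, 'edaec')
  32 → (9, 'edcfeadafcaaehbagcccdddaadedaec')
  33 → (21, 'ehbagcccdddaadedaec')
  34 → (17, 'fcaaehbagcccdddaadedaec')
  35 → (12, 'feadafcaaehbagcccdddaadedaec')
  36 → (25, 'gcccdddaadedaec')
  37 → (22, 'hbagcccdddaadedaec')
  38 → (5, 'hbdbedcfeadafcaaehbagcccdddaadedaec')
  39 → (0, 'hcbcahbdbedcfeadafcaaehbagcccdddaadedaec')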